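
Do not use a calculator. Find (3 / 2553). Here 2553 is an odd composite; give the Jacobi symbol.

0

Reciprocity: 3 ≡ 3 and 2553 ≡ 1 (mod 4), so (3/2553) = +(2553/3).
Reduce top mod 3: now compute (0/3).
Top reduces to 0: gcd > 1, so the symbol is 0.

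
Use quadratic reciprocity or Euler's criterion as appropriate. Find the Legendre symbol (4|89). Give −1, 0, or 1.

1

Pull out 2^2: since 89 ≡ 1 (mod 8), (2/89) = +1, so (2/89)^2 = +1.
Reached (1/89) = 1. Collecting the sign flips along the way, the symbol is +1.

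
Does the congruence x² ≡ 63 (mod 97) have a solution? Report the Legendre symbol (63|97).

-1

Euler's criterion: (63/97) ≡ 63^48 (mod 97).
63^2 ≡ 89 (mod 97)
63^4 ≡ 64 (mod 97)
63^8 ≡ 22 (mod 97)
63^16 ≡ 96 (mod 97)
63^32 ≡ 1 (mod 97)
63^48 = 63^(32+16) ≡ 96 (mod 97).
Result is 96 ≡ −1, so (63/97) = −1.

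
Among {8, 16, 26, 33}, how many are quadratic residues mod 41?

3

(8/41) = +1 → QR.
(16/41) = +1 → QR.
(26/41) = -1 → non-residue.
(33/41) = +1 → QR.
Total quadratic residues among the 4: 3.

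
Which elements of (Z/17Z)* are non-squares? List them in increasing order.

3,5,6,7,10,11,12,14

Square k = 1,…,8 (k and 17−k give the same square):
1²=1, 2²=4, 3²=9, 4²=16, 5²≡8, 6²≡2, 7²≡15, 8²≡13 (mod 17).
The residues are {1, 2, 4, 8, 9, 13, 15, 16}; the non-residues are the remaining 8 nonzero classes.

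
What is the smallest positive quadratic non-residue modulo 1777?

(2/1777) = +1, so 2 is a residue.
(3/1777) = +1, so 3 is a residue.
(4/1777) = +1, so 4 is a residue.
(5/1777) = −1, so 5 is the smallest positive non-residue mod 1777.

5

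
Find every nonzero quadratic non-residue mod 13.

Square k = 1,…,6 (k and 13−k give the same square):
1²=1, 2²=4, 3²=9, 4²≡3, 5²≡12, 6²≡10 (mod 13).
The residues are {1, 3, 4, 9, 10, 12}; the non-residues are the remaining 6 nonzero classes.

2 5 6 7 8 11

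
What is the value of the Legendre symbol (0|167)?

Top reduces to 0: gcd > 1, so the symbol is 0.

0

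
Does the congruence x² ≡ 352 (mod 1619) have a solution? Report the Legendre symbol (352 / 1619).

Pull out 2^5: since 1619 ≡ 3 (mod 8), (2/1619) = -1, so (2/1619)^5 = -1.
Reciprocity: 11 ≡ 3 and 1619 ≡ 3 (mod 4), so (11/1619) = −(1619/11).
Reduce top mod 11: now compute (2/11).
Pull out 2: since 11 ≡ 3 (mod 8), (2/11) = -1.
Reached (1/11) = 1. Collecting the sign flips along the way, the symbol is -1.

-1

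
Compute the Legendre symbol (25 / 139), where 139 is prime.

Euler's criterion: (25/139) ≡ 25^69 (mod 139).
25^2 ≡ 69 (mod 139)
25^4 ≡ 35 (mod 139)
25^8 ≡ 113 (mod 139)
25^16 ≡ 120 (mod 139)
25^32 ≡ 83 (mod 139)
25^64 ≡ 78 (mod 139)
25^69 = 25^(64+4+1) ≡ 1 (mod 139).
Result is 1, so (25/139) = 1.

1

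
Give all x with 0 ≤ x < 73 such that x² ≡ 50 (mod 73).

14, 59

73 ≡ 1 (mod 4), so we find a root by search.
Trying successive values, 14² = 196 ≡ 50 (mod 73). The other root is 73 − 14 = 59.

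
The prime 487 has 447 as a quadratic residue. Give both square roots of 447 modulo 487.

Since 487 ≡ 3 (mod 4), a square root of 447 is 447^((487+1)/4) = 447^122 mod 487.
Repeated squaring: 447^2≡139, 447^4≡328, 447^8≡444, 447^16≡388, 447^32≡61, 447^64≡312 (mod 487).
447^122 = 447^(64+32+16+8+2) ≡ 215 (mod 487).
Check: 215² = 46225 ≡ 447 (mod 487). The two roots are 215 and 272.

215, 272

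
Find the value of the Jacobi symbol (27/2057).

-1

Reciprocity: 27 ≡ 3 and 2057 ≡ 1 (mod 4), so (27/2057) = +(2057/27).
Reduce top mod 27: now compute (5/27).
Reciprocity: 5 ≡ 1 and 27 ≡ 3 (mod 4), so (5/27) = +(27/5).
Reduce top mod 5: now compute (2/5).
Pull out 2: since 5 ≡ 5 (mod 8), (2/5) = -1.
Reached (1/5) = 1. Collecting the sign flips along the way, the symbol is -1.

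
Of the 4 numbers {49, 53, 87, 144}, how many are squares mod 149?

3

(49/149) = +1 → QR.
(53/149) = +1 → QR.
(87/149) = -1 → non-residue.
(144/149) = +1 → QR.
Total quadratic residues among the 4: 3.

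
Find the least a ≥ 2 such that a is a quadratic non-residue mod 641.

(2/641) = +1, so 2 is a residue.
(3/641) = −1, so 3 is the smallest positive non-residue mod 641.

3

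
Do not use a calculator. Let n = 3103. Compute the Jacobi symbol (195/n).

1

Reciprocity: 195 ≡ 3 and 3103 ≡ 3 (mod 4), so (195/3103) = −(3103/195).
Reduce top mod 195: now compute (178/195).
Pull out 2: since 195 ≡ 3 (mod 8), (2/195) = -1.
Reciprocity: 89 ≡ 1 and 195 ≡ 3 (mod 4), so (89/195) = +(195/89).
Reduce top mod 89: now compute (17/89).
Reciprocity: 17 ≡ 1 and 89 ≡ 1 (mod 4), so (17/89) = +(89/17).
Reduce top mod 17: now compute (4/17).
Pull out 2^2: since 17 ≡ 1 (mod 8), (2/17) = +1, so (2/17)^2 = +1.
Reached (1/17) = 1. Collecting the sign flips along the way, the symbol is +1.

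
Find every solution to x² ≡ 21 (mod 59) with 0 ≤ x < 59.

Since 59 ≡ 3 (mod 4), a square root of 21 is 21^((59+1)/4) = 21^15 mod 59.
Repeated squaring: 21^2≡28, 21^4≡17, 21^8≡53 (mod 59).
21^15 = 21^(8+4+2+1) ≡ 27 (mod 59).
Check: 27² = 729 ≡ 21 (mod 59). The two roots are 27 and 32.

27, 32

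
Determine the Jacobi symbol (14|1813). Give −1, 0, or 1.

0

Pull out 2: since 1813 ≡ 5 (mod 8), (2/1813) = -1.
Reciprocity: 7 ≡ 3 and 1813 ≡ 1 (mod 4), so (7/1813) = +(1813/7).
Reduce top mod 7: now compute (0/7).
Top reduces to 0: gcd > 1, so the symbol is 0.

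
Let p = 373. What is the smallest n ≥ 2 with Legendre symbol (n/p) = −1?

(2/373) = −1, so 2 is the smallest positive non-residue mod 373.

2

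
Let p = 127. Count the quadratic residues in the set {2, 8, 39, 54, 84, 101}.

(2/127) = +1 → QR.
(8/127) = +1 → QR.
(39/127) = -1 → non-residue.
(54/127) = -1 → non-residue.
(84/127) = +1 → QR.
(101/127) = -1 → non-residue.
Total quadratic residues among the 6: 3.

3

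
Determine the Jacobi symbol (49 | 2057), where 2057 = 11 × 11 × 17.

1

Reciprocity: 49 ≡ 1 and 2057 ≡ 1 (mod 4), so (49/2057) = +(2057/49).
Reduce top mod 49: now compute (48/49).
Pull out 2^4: since 49 ≡ 1 (mod 8), (2/49) = +1, so (2/49)^4 = +1.
Reciprocity: 3 ≡ 3 and 49 ≡ 1 (mod 4), so (3/49) = +(49/3).
Reduce top mod 3: now compute (1/3).
Reached (1/3) = 1. Collecting the sign flips along the way, the symbol is +1.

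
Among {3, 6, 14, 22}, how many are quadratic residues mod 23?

2

(3/23) = +1 → QR.
(6/23) = +1 → QR.
(14/23) = -1 → non-residue.
(22/23) = -1 → non-residue.
Total quadratic residues among the 4: 2.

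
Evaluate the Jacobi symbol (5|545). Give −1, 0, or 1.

0

Reciprocity: 5 ≡ 1 and 545 ≡ 1 (mod 4), so (5/545) = +(545/5).
Reduce top mod 5: now compute (0/5).
Top reduces to 0: gcd > 1, so the symbol is 0.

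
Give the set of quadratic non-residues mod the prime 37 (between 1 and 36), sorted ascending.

Square k = 1,…,18 (k and 37−k give the same square):
1²=1, 2²=4, 3²=9, 4²=16, 5²=25, 6²=36, 7²≡12, 8²≡27, 9²≡7, 10²≡26, 11²≡10, 12²≡33, 13²≡21, 14²≡11, 15²≡3, 16²≡34, 17²≡30, 18²≡28 (mod 37).
The residues are {1, 3, 4, 7, 9, 10, 11, 12, 16, 21, 25, 26, 27, 28, 30, 33, 34, 36}; the non-residues are the remaining 18 nonzero classes.

2,5,6,8,13,14,15,17,18,19,20,22,23,24,29,31,32,35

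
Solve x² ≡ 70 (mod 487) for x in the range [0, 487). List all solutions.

Since 487 ≡ 3 (mod 4), a square root of 70 is 70^((487+1)/4) = 70^122 mod 487.
Repeated squaring: 70^2≡30, 70^4≡413, 70^8≡119, 70^16≡38, 70^32≡470, 70^64≡289 (mod 487).
70^122 = 70^(64+32+16+8+2) ≡ 393 (mod 487).
Check: 393² = 154449 ≡ 70 (mod 487). The two roots are 94 and 393.

94, 393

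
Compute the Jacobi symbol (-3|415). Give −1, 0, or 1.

First reduce: -3 ≡ 412 (mod 415).
Pull out 2^2: since 415 ≡ 7 (mod 8), (2/415) = +1, so (2/415)^2 = +1.
Reciprocity: 103 ≡ 3 and 415 ≡ 3 (mod 4), so (103/415) = −(415/103).
Reduce top mod 103: now compute (3/103).
Reciprocity: 3 ≡ 3 and 103 ≡ 3 (mod 4), so (3/103) = −(103/3).
Reduce top mod 3: now compute (1/3).
Reached (1/3) = 1. Collecting the sign flips along the way, the symbol is +1.

1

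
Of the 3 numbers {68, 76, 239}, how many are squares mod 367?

0

(68/367) = -1 → non-residue.
(76/367) = -1 → non-residue.
(239/367) = -1 → non-residue.
Total quadratic residues among the 3: 0.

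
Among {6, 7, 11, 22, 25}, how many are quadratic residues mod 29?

(6/29) = +1 → QR.
(7/29) = +1 → QR.
(11/29) = -1 → non-residue.
(22/29) = +1 → QR.
(25/29) = +1 → QR.
Total quadratic residues among the 5: 4.

4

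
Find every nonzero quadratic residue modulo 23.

Square k = 1,…,11 (k and 23−k give the same square):
1²=1, 2²=4, 3²=9, 4²=16, 5²≡2, 6²≡13, 7²≡3, 8²≡18, 9²≡12, 10²≡8, 11²≡6 (mod 23).
So the quadratic residues mod 23 are {1, 2, 3, 4, 6, 8, 9, 12, 13, 16, 18}.

1,2,3,4,6,8,9,12,13,16,18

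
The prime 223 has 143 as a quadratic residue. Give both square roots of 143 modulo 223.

Since 223 ≡ 3 (mod 4), a square root of 143 is 143^((223+1)/4) = 143^56 mod 223.
Repeated squaring: 143^2≡156, 143^4≡29, 143^8≡172, 143^16≡148, 143^32≡50 (mod 223).
143^56 = 143^(32+16+8) ≡ 139 (mod 223).
Check: 139² = 19321 ≡ 143 (mod 223). The two roots are 84 and 139.

84, 139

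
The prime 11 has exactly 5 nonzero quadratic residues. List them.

1 3 4 5 9

Square k = 1,…,5 (k and 11−k give the same square):
1²=1, 2²=4, 3²=9, 4²≡5, 5²≡3 (mod 11).
So the quadratic residues mod 11 are {1, 3, 4, 5, 9}.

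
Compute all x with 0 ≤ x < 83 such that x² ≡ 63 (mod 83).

Since 83 ≡ 3 (mod 4), a square root of 63 is 63^((83+1)/4) = 63^21 mod 83.
Repeated squaring: 63^2≡68, 63^4≡59, 63^8≡78, 63^16≡25 (mod 83).
63^21 = 63^(16+4+1) ≡ 48 (mod 83).
Check: 48² = 2304 ≡ 63 (mod 83). The two roots are 35 and 48.

35, 48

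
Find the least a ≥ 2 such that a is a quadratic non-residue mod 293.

2

(2/293) = −1, so 2 is the smallest positive non-residue mod 293.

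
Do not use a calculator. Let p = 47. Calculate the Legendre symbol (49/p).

Euler's criterion: (49/47) ≡ 2^23 (mod 47).
2^2 ≡ 4 (mod 47)
2^4 ≡ 16 (mod 47)
2^8 ≡ 21 (mod 47)
2^16 ≡ 18 (mod 47)
2^23 = 2^(16+4+2+1) ≡ 1 (mod 47).
Result is 1, so (49/47) = 1.

1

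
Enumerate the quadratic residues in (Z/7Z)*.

1 2 4

Square k = 1,…,3 (k and 7−k give the same square):
1²=1, 2²=4, 3²≡2 (mod 7).
So the quadratic residues mod 7 are {1, 2, 4}.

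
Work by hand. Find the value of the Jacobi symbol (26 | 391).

Pull out 2: since 391 ≡ 7 (mod 8), (2/391) = +1.
Reciprocity: 13 ≡ 1 and 391 ≡ 3 (mod 4), so (13/391) = +(391/13).
Reduce top mod 13: now compute (1/13).
Reached (1/13) = 1. Collecting the sign flips along the way, the symbol is +1.

1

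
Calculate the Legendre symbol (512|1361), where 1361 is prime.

Pull out 2^9: since 1361 ≡ 1 (mod 8), (2/1361) = +1, so (2/1361)^9 = +1.
Reached (1/1361) = 1. Collecting the sign flips along the way, the symbol is +1.

1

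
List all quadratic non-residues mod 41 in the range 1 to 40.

3,6,7,11,12,13,14,15,17,19,22,24,26,27,28,29,30,34,35,38

Square k = 1,…,20 (k and 41−k give the same square):
1²=1, 2²=4, 3²=9, 4²=16, 5²=25, 6²=36, 7²≡8, 8²≡23, 9²≡40, 10²≡18, 11²≡39, 12²≡21, 13²≡5, 14²≡32, 15²≡20, 16²≡10, 17²≡2, 18²≡37, 19²≡33, 20²≡31 (mod 41).
The residues are {1, 2, 4, 5, 8, 9, 10, 16, 18, 20, 21, 23, 25, 31, 32, 33, 36, 37, 39, 40}; the non-residues are the remaining 20 nonzero classes.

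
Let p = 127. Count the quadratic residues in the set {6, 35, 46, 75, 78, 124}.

2

(6/127) = -1 → non-residue.
(35/127) = +1 → QR.
(46/127) = -1 → non-residue.
(75/127) = -1 → non-residue.
(78/127) = -1 → non-residue.
(124/127) = +1 → QR.
Total quadratic residues among the 6: 2.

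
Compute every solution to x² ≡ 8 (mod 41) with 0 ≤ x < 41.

7, 34

41 ≡ 1 (mod 4), so we find a root by search.
Trying successive values, 7² = 49 ≡ 8 (mod 41). The other root is 41 − 7 = 34.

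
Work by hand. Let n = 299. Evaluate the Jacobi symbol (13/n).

0

Reciprocity: 13 ≡ 1 and 299 ≡ 3 (mod 4), so (13/299) = +(299/13).
Reduce top mod 13: now compute (0/13).
Top reduces to 0: gcd > 1, so the symbol is 0.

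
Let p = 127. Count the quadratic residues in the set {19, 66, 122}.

2

(19/127) = +1 → QR.
(66/127) = -1 → non-residue.
(122/127) = +1 → QR.
Total quadratic residues among the 3: 2.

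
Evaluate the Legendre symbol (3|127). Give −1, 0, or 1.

Reciprocity: 3 ≡ 3 and 127 ≡ 3 (mod 4), so (3/127) = −(127/3).
Reduce top mod 3: now compute (1/3).
Reached (1/3) = 1. Collecting the sign flips along the way, the symbol is -1.

-1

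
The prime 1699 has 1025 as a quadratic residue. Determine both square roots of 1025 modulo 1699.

825, 874

Since 1699 ≡ 3 (mod 4), a square root of 1025 is 1025^((1699+1)/4) = 1025^425 mod 1699.
Repeated squaring: 1025^2≡643, 1025^4≡592, 1025^8≡470, 1025^16≡30, 1025^32≡900, 1025^64≡1276, 1025^128≡534, 1025^256≡1423 (mod 1699).
1025^425 = 1025^(256+128+32+8+1) ≡ 825 (mod 1699).
Check: 825² = 680625 ≡ 1025 (mod 1699). The two roots are 825 and 874.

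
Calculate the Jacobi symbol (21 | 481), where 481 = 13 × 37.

Reciprocity: 21 ≡ 1 and 481 ≡ 1 (mod 4), so (21/481) = +(481/21).
Reduce top mod 21: now compute (19/21).
Reciprocity: 19 ≡ 3 and 21 ≡ 1 (mod 4), so (19/21) = +(21/19).
Reduce top mod 19: now compute (2/19).
Pull out 2: since 19 ≡ 3 (mod 8), (2/19) = -1.
Reached (1/19) = 1. Collecting the sign flips along the way, the symbol is -1.

-1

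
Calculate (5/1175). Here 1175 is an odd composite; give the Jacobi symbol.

0

Reciprocity: 5 ≡ 1 and 1175 ≡ 3 (mod 4), so (5/1175) = +(1175/5).
Reduce top mod 5: now compute (0/5).
Top reduces to 0: gcd > 1, so the symbol is 0.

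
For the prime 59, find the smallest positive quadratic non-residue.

(2/59) = −1, so 2 is the smallest positive non-residue mod 59.

2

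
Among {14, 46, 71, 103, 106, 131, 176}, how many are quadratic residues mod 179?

(14/179) = +1 → QR.
(46/179) = +1 → QR.
(71/179) = -1 → non-residue.
(103/179) = -1 → non-residue.
(106/179) = +1 → QR.
(131/179) = -1 → non-residue.
(176/179) = -1 → non-residue.
Total quadratic residues among the 7: 3.

3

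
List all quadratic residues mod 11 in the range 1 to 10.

1, 3, 4, 5, 9

Square k = 1,…,5 (k and 11−k give the same square):
1²=1, 2²=4, 3²=9, 4²≡5, 5²≡3 (mod 11).
So the quadratic residues mod 11 are {1, 3, 4, 5, 9}.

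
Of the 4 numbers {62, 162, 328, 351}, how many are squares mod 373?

(62/373) = -1 → non-residue.
(162/373) = -1 → non-residue.
(328/373) = -1 → non-residue.
(351/373) = +1 → QR.
Total quadratic residues among the 4: 1.

1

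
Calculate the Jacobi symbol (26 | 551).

-1

Pull out 2: since 551 ≡ 7 (mod 8), (2/551) = +1.
Reciprocity: 13 ≡ 1 and 551 ≡ 3 (mod 4), so (13/551) = +(551/13).
Reduce top mod 13: now compute (5/13).
Reciprocity: 5 ≡ 1 and 13 ≡ 1 (mod 4), so (5/13) = +(13/5).
Reduce top mod 5: now compute (3/5).
Reciprocity: 3 ≡ 3 and 5 ≡ 1 (mod 4), so (3/5) = +(5/3).
Reduce top mod 3: now compute (2/3).
Pull out 2: since 3 ≡ 3 (mod 8), (2/3) = -1.
Reached (1/3) = 1. Collecting the sign flips along the way, the symbol is -1.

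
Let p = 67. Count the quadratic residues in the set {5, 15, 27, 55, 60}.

3

(5/67) = -1 → non-residue.
(15/67) = +1 → QR.
(27/67) = -1 → non-residue.
(55/67) = +1 → QR.
(60/67) = +1 → QR.
Total quadratic residues among the 5: 3.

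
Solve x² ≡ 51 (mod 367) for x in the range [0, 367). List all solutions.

Since 367 ≡ 3 (mod 4), a square root of 51 is 51^((367+1)/4) = 51^92 mod 367.
Repeated squaring: 51^2≡32, 51^4≡290, 51^8≡57, 51^16≡313, 51^32≡347, 51^64≡33 (mod 367).
51^92 = 51^(64+16+8+4) ≡ 61 (mod 367).
Check: 61² = 3721 ≡ 51 (mod 367). The two roots are 61 and 306.

61, 306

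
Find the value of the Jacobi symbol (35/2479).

-1

Reciprocity: 35 ≡ 3 and 2479 ≡ 3 (mod 4), so (35/2479) = −(2479/35).
Reduce top mod 35: now compute (29/35).
Reciprocity: 29 ≡ 1 and 35 ≡ 3 (mod 4), so (29/35) = +(35/29).
Reduce top mod 29: now compute (6/29).
Pull out 2: since 29 ≡ 5 (mod 8), (2/29) = -1.
Reciprocity: 3 ≡ 3 and 29 ≡ 1 (mod 4), so (3/29) = +(29/3).
Reduce top mod 3: now compute (2/3).
Pull out 2: since 3 ≡ 3 (mod 8), (2/3) = -1.
Reached (1/3) = 1. Collecting the sign flips along the way, the symbol is -1.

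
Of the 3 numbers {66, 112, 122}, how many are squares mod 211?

2

(66/211) = +1 → QR.
(112/211) = -1 → non-residue.
(122/211) = +1 → QR.
Total quadratic residues among the 3: 2.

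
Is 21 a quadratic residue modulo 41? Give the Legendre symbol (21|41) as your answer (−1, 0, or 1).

1

Euler's criterion: (21/41) ≡ 21^20 (mod 41).
21^2 ≡ 31 (mod 41)
21^4 ≡ 18 (mod 41)
21^8 ≡ 37 (mod 41)
21^16 ≡ 16 (mod 41)
21^20 = 21^(16+4) ≡ 1 (mod 41).
Result is 1, so (21/41) = 1.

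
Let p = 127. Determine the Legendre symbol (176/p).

First reduce: 176 ≡ 49 (mod 127).
Reciprocity: 49 ≡ 1 and 127 ≡ 3 (mod 4), so (49/127) = +(127/49).
Reduce top mod 49: now compute (29/49).
Reciprocity: 29 ≡ 1 and 49 ≡ 1 (mod 4), so (29/49) = +(49/29).
Reduce top mod 29: now compute (20/29).
Pull out 2^2: since 29 ≡ 5 (mod 8), (2/29) = -1, so (2/29)^2 = +1.
Reciprocity: 5 ≡ 1 and 29 ≡ 1 (mod 4), so (5/29) = +(29/5).
Reduce top mod 5: now compute (4/5).
Pull out 2^2: since 5 ≡ 5 (mod 8), (2/5) = -1, so (2/5)^2 = +1.
Reached (1/5) = 1. Collecting the sign flips along the way, the symbol is +1.

1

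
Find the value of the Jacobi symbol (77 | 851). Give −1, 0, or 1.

Reciprocity: 77 ≡ 1 and 851 ≡ 3 (mod 4), so (77/851) = +(851/77).
Reduce top mod 77: now compute (4/77).
Pull out 2^2: since 77 ≡ 5 (mod 8), (2/77) = -1, so (2/77)^2 = +1.
Reached (1/77) = 1. Collecting the sign flips along the way, the symbol is +1.

1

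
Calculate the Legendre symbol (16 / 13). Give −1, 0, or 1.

First reduce: 16 ≡ 3 (mod 13).
Reciprocity: 3 ≡ 3 and 13 ≡ 1 (mod 4), so (3/13) = +(13/3).
Reduce top mod 3: now compute (1/3).
Reached (1/3) = 1. Collecting the sign flips along the way, the symbol is +1.

1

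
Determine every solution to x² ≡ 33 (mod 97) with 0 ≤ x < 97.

18, 79

97 ≡ 1 (mod 4), so we find a root by search.
Trying successive values, 18² = 324 ≡ 33 (mod 97). The other root is 97 − 18 = 79.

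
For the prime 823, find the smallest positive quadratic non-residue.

3

(2/823) = +1, so 2 is a residue.
(3/823) = −1, so 3 is the smallest positive non-residue mod 823.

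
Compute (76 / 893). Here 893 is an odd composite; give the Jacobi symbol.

Pull out 2^2: since 893 ≡ 5 (mod 8), (2/893) = -1, so (2/893)^2 = +1.
Reciprocity: 19 ≡ 3 and 893 ≡ 1 (mod 4), so (19/893) = +(893/19).
Reduce top mod 19: now compute (0/19).
Top reduces to 0: gcd > 1, so the symbol is 0.

0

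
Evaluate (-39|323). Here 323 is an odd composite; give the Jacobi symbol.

First reduce: -39 ≡ 284 (mod 323).
Pull out 2^2: since 323 ≡ 3 (mod 8), (2/323) = -1, so (2/323)^2 = +1.
Reciprocity: 71 ≡ 3 and 323 ≡ 3 (mod 4), so (71/323) = −(323/71).
Reduce top mod 71: now compute (39/71).
Reciprocity: 39 ≡ 3 and 71 ≡ 3 (mod 4), so (39/71) = −(71/39).
Reduce top mod 39: now compute (32/39).
Pull out 2^5: since 39 ≡ 7 (mod 8), (2/39) = +1, so (2/39)^5 = +1.
Reached (1/39) = 1. Collecting the sign flips along the way, the symbol is +1.

1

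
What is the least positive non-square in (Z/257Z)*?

(2/257) = +1, so 2 is a residue.
(3/257) = −1, so 3 is the smallest positive non-residue mod 257.

3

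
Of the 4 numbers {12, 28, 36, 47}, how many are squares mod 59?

(12/59) = +1 → QR.
(28/59) = +1 → QR.
(36/59) = +1 → QR.
(47/59) = -1 → non-residue.
Total quadratic residues among the 4: 3.

3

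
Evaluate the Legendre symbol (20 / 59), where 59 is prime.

1

Pull out 2^2: since 59 ≡ 3 (mod 8), (2/59) = -1, so (2/59)^2 = +1.
Reciprocity: 5 ≡ 1 and 59 ≡ 3 (mod 4), so (5/59) = +(59/5).
Reduce top mod 5: now compute (4/5).
Pull out 2^2: since 5 ≡ 5 (mod 8), (2/5) = -1, so (2/5)^2 = +1.
Reached (1/5) = 1. Collecting the sign flips along the way, the symbol is +1.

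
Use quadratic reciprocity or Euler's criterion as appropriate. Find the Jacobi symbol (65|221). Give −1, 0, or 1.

0

Reciprocity: 65 ≡ 1 and 221 ≡ 1 (mod 4), so (65/221) = +(221/65).
Reduce top mod 65: now compute (26/65).
Pull out 2: since 65 ≡ 1 (mod 8), (2/65) = +1.
Reciprocity: 13 ≡ 1 and 65 ≡ 1 (mod 4), so (13/65) = +(65/13).
Reduce top mod 13: now compute (0/13).
Top reduces to 0: gcd > 1, so the symbol is 0.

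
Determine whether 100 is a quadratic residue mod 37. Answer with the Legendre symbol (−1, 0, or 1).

First reduce: 100 ≡ 26 (mod 37).
Pull out 2: since 37 ≡ 5 (mod 8), (2/37) = -1.
Reciprocity: 13 ≡ 1 and 37 ≡ 1 (mod 4), so (13/37) = +(37/13).
Reduce top mod 13: now compute (11/13).
Reciprocity: 11 ≡ 3 and 13 ≡ 1 (mod 4), so (11/13) = +(13/11).
Reduce top mod 11: now compute (2/11).
Pull out 2: since 11 ≡ 3 (mod 8), (2/11) = -1.
Reached (1/11) = 1. Collecting the sign flips along the way, the symbol is +1.

1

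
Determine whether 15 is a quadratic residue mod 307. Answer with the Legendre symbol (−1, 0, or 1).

1

Reciprocity: 15 ≡ 3 and 307 ≡ 3 (mod 4), so (15/307) = −(307/15).
Reduce top mod 15: now compute (7/15).
Reciprocity: 7 ≡ 3 and 15 ≡ 3 (mod 4), so (7/15) = −(15/7).
Reduce top mod 7: now compute (1/7).
Reached (1/7) = 1. Collecting the sign flips along the way, the symbol is +1.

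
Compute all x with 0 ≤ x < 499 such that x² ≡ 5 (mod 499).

Since 499 ≡ 3 (mod 4), a square root of 5 is 5^((499+1)/4) = 5^125 mod 499.
Repeated squaring: 5^2≡25, 5^4≡126, 5^8≡407, 5^16≡480, 5^32≡361, 5^64≡82 (mod 499).
5^125 = 5^(64+32+16+8+4+1) ≡ 449 (mod 499).
Check: 449² = 201601 ≡ 5 (mod 499). The two roots are 50 and 449.

50, 449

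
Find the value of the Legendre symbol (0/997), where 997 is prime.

0

Top reduces to 0: gcd > 1, so the symbol is 0.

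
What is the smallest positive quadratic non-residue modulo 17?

3

(2/17) = +1, so 2 is a residue.
(3/17) = −1, so 3 is the smallest positive non-residue mod 17.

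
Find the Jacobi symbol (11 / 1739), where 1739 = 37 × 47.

Reciprocity: 11 ≡ 3 and 1739 ≡ 3 (mod 4), so (11/1739) = −(1739/11).
Reduce top mod 11: now compute (1/11).
Reached (1/11) = 1. Collecting the sign flips along the way, the symbol is -1.

-1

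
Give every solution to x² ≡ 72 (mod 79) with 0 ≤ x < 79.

25, 54

Since 79 ≡ 3 (mod 4), a square root of 72 is 72^((79+1)/4) = 72^20 mod 79.
Repeated squaring: 72^2≡49, 72^4≡31, 72^8≡13, 72^16≡11 (mod 79).
72^20 = 72^(16+4) ≡ 25 (mod 79).
Check: 25² = 625 ≡ 72 (mod 79). The two roots are 25 and 54.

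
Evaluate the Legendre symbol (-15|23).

1

Euler's criterion: (-15/23) ≡ 8^11 (mod 23).
8^2 ≡ 18 (mod 23)
8^4 ≡ 2 (mod 23)
8^8 ≡ 4 (mod 23)
8^11 = 8^(8+2+1) ≡ 1 (mod 23).
Result is 1, so (-15/23) = 1.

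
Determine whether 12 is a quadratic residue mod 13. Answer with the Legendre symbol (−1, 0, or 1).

1

Euler's criterion: (12/13) ≡ 12^6 (mod 13).
12^2 ≡ 1 (mod 13)
12^4 ≡ 1 (mod 13)
12^6 = 12^(4+2) ≡ 1 (mod 13).
Result is 1, so (12/13) = 1.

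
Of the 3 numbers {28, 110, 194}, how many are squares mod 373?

2

(28/373) = +1 → QR.
(110/373) = -1 → non-residue.
(194/373) = +1 → QR.
Total quadratic residues among the 3: 2.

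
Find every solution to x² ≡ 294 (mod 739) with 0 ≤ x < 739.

Since 739 ≡ 3 (mod 4), a square root of 294 is 294^((739+1)/4) = 294^185 mod 739.
Repeated squaring: 294^2≡712, 294^4≡729, 294^8≡100, 294^16≡393, 294^32≡737, 294^64≡4, 294^128≡16 (mod 739).
294^185 = 294^(128+32+16+8+1) ≡ 602 (mod 739).
Check: 602² = 362404 ≡ 294 (mod 739). The two roots are 137 and 602.

137, 602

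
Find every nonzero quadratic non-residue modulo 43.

2, 3, 5, 7, 8, 12, 18, 19, 20, 22, 26, 27, 28, 29, 30, 32, 33, 34, 37, 39, 42

Square k = 1,…,21 (k and 43−k give the same square):
1²=1, 2²=4, 3²=9, 4²=16, 5²=25, 6²=36, 7²≡6, 8²≡21, 9²≡38, 10²≡14, 11²≡35, 12²≡15, 13²≡40, 14²≡24, 15²≡10, 16²≡41, 17²≡31, 18²≡23, 19²≡17, 20²≡13, 21²≡11 (mod 43).
The residues are {1, 4, 6, 9, 10, 11, 13, 14, 15, 16, 17, 21, 23, 24, 25, 31, 35, 36, 38, 40, 41}; the non-residues are the remaining 21 nonzero classes.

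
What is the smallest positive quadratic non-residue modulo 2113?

(2/2113) = +1, so 2 is a residue.
(3/2113) = +1, so 3 is a residue.
(4/2113) = +1, so 4 is a residue.
(5/2113) = −1, so 5 is the smallest positive non-residue mod 2113.

5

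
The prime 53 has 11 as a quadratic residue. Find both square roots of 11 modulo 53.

53 ≡ 1 (mod 4), so we find a root by search.
Trying successive values, 8² = 64 ≡ 11 (mod 53). The other root is 53 − 8 = 45.

8, 45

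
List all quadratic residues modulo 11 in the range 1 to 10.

Square k = 1,…,5 (k and 11−k give the same square):
1²=1, 2²=4, 3²=9, 4²≡5, 5²≡3 (mod 11).
So the quadratic residues mod 11 are {1, 3, 4, 5, 9}.

1, 3, 4, 5, 9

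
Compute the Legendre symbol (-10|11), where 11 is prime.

First reduce: -10 ≡ 1 (mod 11).
Reached (1/11) = 1. Collecting the sign flips along the way, the symbol is +1.

1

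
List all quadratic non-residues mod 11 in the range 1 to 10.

Square k = 1,…,5 (k and 11−k give the same square):
1²=1, 2²=4, 3²=9, 4²≡5, 5²≡3 (mod 11).
The residues are {1, 3, 4, 5, 9}; the non-residues are the remaining 5 nonzero classes.

2,6,7,8,10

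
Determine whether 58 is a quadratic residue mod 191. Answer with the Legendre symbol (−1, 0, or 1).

-1

Euler's criterion: (58/191) ≡ 58^95 (mod 191).
58^2 ≡ 117 (mod 191)
58^4 ≡ 128 (mod 191)
58^8 ≡ 149 (mod 191)
58^16 ≡ 45 (mod 191)
58^32 ≡ 115 (mod 191)
58^64 ≡ 46 (mod 191)
58^95 = 58^(64+16+8+4+2+1) ≡ 190 (mod 191).
Result is 190 ≡ −1, so (58/191) = −1.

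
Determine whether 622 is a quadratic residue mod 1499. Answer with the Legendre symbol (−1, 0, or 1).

-1

Pull out 2: since 1499 ≡ 3 (mod 8), (2/1499) = -1.
Reciprocity: 311 ≡ 3 and 1499 ≡ 3 (mod 4), so (311/1499) = −(1499/311).
Reduce top mod 311: now compute (255/311).
Reciprocity: 255 ≡ 3 and 311 ≡ 3 (mod 4), so (255/311) = −(311/255).
Reduce top mod 255: now compute (56/255).
Pull out 2^3: since 255 ≡ 7 (mod 8), (2/255) = +1, so (2/255)^3 = +1.
Reciprocity: 7 ≡ 3 and 255 ≡ 3 (mod 4), so (7/255) = −(255/7).
Reduce top mod 7: now compute (3/7).
Reciprocity: 3 ≡ 3 and 7 ≡ 3 (mod 4), so (3/7) = −(7/3).
Reduce top mod 3: now compute (1/3).
Reached (1/3) = 1. Collecting the sign flips along the way, the symbol is -1.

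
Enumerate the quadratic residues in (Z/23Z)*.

1 2 3 4 6 8 9 12 13 16 18

Square k = 1,…,11 (k and 23−k give the same square):
1²=1, 2²=4, 3²=9, 4²=16, 5²≡2, 6²≡13, 7²≡3, 8²≡18, 9²≡12, 10²≡8, 11²≡6 (mod 23).
So the quadratic residues mod 23 are {1, 2, 3, 4, 6, 8, 9, 12, 13, 16, 18}.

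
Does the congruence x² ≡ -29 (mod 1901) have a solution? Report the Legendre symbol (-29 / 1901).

1

First reduce: -29 ≡ 1872 (mod 1901).
Pull out 2^4: since 1901 ≡ 5 (mod 8), (2/1901) = -1, so (2/1901)^4 = +1.
Reciprocity: 117 ≡ 1 and 1901 ≡ 1 (mod 4), so (117/1901) = +(1901/117).
Reduce top mod 117: now compute (29/117).
Reciprocity: 29 ≡ 1 and 117 ≡ 1 (mod 4), so (29/117) = +(117/29).
Reduce top mod 29: now compute (1/29).
Reached (1/29) = 1. Collecting the sign flips along the way, the symbol is +1.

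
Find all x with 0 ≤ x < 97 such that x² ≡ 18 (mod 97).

97 ≡ 1 (mod 4), so we find a root by search.
Trying successive values, 42² = 1764 ≡ 18 (mod 97). The other root is 97 − 42 = 55.

42, 55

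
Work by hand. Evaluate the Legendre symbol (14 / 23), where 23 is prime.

Euler's criterion: (14/23) ≡ 14^11 (mod 23).
14^2 ≡ 12 (mod 23)
14^4 ≡ 6 (mod 23)
14^8 ≡ 13 (mod 23)
14^11 = 14^(8+2+1) ≡ 22 (mod 23).
Result is 22 ≡ −1, so (14/23) = −1.

-1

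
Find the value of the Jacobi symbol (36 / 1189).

Pull out 2^2: since 1189 ≡ 5 (mod 8), (2/1189) = -1, so (2/1189)^2 = +1.
Reciprocity: 9 ≡ 1 and 1189 ≡ 1 (mod 4), so (9/1189) = +(1189/9).
Reduce top mod 9: now compute (1/9).
Reached (1/9) = 1. Collecting the sign flips along the way, the symbol is +1.

1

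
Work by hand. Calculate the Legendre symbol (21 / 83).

Reciprocity: 21 ≡ 1 and 83 ≡ 3 (mod 4), so (21/83) = +(83/21).
Reduce top mod 21: now compute (20/21).
Pull out 2^2: since 21 ≡ 5 (mod 8), (2/21) = -1, so (2/21)^2 = +1.
Reciprocity: 5 ≡ 1 and 21 ≡ 1 (mod 4), so (5/21) = +(21/5).
Reduce top mod 5: now compute (1/5).
Reached (1/5) = 1. Collecting the sign flips along the way, the symbol is +1.

1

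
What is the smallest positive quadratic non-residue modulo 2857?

5

(2/2857) = +1, so 2 is a residue.
(3/2857) = +1, so 3 is a residue.
(4/2857) = +1, so 4 is a residue.
(5/2857) = −1, so 5 is the smallest positive non-residue mod 2857.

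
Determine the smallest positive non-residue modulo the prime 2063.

5

(2/2063) = +1, so 2 is a residue.
(3/2063) = +1, so 3 is a residue.
(4/2063) = +1, so 4 is a residue.
(5/2063) = −1, so 5 is the smallest positive non-residue mod 2063.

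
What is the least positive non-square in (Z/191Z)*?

(2/191) = +1, so 2 is a residue.
(3/191) = +1, so 3 is a residue.
(4/191) = +1, so 4 is a residue.
(5/191) = +1, so 5 is a residue.
(6/191) = +1, so 6 is a residue.
(7/191) = −1, so 7 is the smallest positive non-residue mod 191.

7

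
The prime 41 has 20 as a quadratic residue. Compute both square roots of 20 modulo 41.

15, 26

41 ≡ 1 (mod 4), so we find a root by search.
Trying successive values, 15² = 225 ≡ 20 (mod 41). The other root is 41 − 15 = 26.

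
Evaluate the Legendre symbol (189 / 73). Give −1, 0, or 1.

-1

Euler's criterion: (189/73) ≡ 43^36 (mod 73).
43^2 ≡ 24 (mod 73)
43^4 ≡ 65 (mod 73)
43^8 ≡ 64 (mod 73)
43^16 ≡ 8 (mod 73)
43^32 ≡ 64 (mod 73)
43^36 = 43^(32+4) ≡ 72 (mod 73).
Result is 72 ≡ −1, so (189/73) = −1.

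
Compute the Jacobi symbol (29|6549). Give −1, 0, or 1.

1

Reciprocity: 29 ≡ 1 and 6549 ≡ 1 (mod 4), so (29/6549) = +(6549/29).
Reduce top mod 29: now compute (24/29).
Pull out 2^3: since 29 ≡ 5 (mod 8), (2/29) = -1, so (2/29)^3 = -1.
Reciprocity: 3 ≡ 3 and 29 ≡ 1 (mod 4), so (3/29) = +(29/3).
Reduce top mod 3: now compute (2/3).
Pull out 2: since 3 ≡ 3 (mod 8), (2/3) = -1.
Reached (1/3) = 1. Collecting the sign flips along the way, the symbol is +1.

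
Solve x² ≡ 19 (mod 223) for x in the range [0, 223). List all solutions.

Since 223 ≡ 3 (mod 4), a square root of 19 is 19^((223+1)/4) = 19^56 mod 223.
Repeated squaring: 19^2≡138, 19^4≡89, 19^8≡116, 19^16≡76, 19^32≡201 (mod 223).
19^56 = 19^(32+16+8) ≡ 58 (mod 223).
Check: 58² = 3364 ≡ 19 (mod 223). The two roots are 58 and 165.

58, 165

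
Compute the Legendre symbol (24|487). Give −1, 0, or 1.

-1

Pull out 2^3: since 487 ≡ 7 (mod 8), (2/487) = +1, so (2/487)^3 = +1.
Reciprocity: 3 ≡ 3 and 487 ≡ 3 (mod 4), so (3/487) = −(487/3).
Reduce top mod 3: now compute (1/3).
Reached (1/3) = 1. Collecting the sign flips along the way, the symbol is -1.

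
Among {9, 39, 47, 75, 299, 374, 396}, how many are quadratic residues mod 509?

3

(9/509) = +1 → QR.
(39/509) = +1 → QR.
(47/509) = -1 → non-residue.
(75/509) = -1 → non-residue.
(299/509) = -1 → non-residue.
(374/509) = -1 → non-residue.
(396/509) = +1 → QR.
Total quadratic residues among the 7: 3.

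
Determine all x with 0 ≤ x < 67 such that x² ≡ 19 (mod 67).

Since 67 ≡ 3 (mod 4), a square root of 19 is 19^((67+1)/4) = 19^17 mod 67.
Repeated squaring: 19^2≡26, 19^4≡6, 19^8≡36, 19^16≡23 (mod 67).
19^17 = 19^(16+1) ≡ 35 (mod 67).
Check: 35² = 1225 ≡ 19 (mod 67). The two roots are 32 and 35.

32, 35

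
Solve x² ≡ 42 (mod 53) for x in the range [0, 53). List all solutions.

53 ≡ 1 (mod 4), so we find a root by search.
Trying successive values, 25² = 625 ≡ 42 (mod 53). The other root is 53 − 25 = 28.

25, 28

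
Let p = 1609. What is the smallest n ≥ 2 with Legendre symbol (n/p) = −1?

7

(2/1609) = +1, so 2 is a residue.
(3/1609) = +1, so 3 is a residue.
(4/1609) = +1, so 4 is a residue.
(5/1609) = +1, so 5 is a residue.
(6/1609) = +1, so 6 is a residue.
(7/1609) = −1, so 7 is the smallest positive non-residue mod 1609.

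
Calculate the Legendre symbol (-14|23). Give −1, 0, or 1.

First reduce: -14 ≡ 9 (mod 23).
Reciprocity: 9 ≡ 1 and 23 ≡ 3 (mod 4), so (9/23) = +(23/9).
Reduce top mod 9: now compute (5/9).
Reciprocity: 5 ≡ 1 and 9 ≡ 1 (mod 4), so (5/9) = +(9/5).
Reduce top mod 5: now compute (4/5).
Pull out 2^2: since 5 ≡ 5 (mod 8), (2/5) = -1, so (2/5)^2 = +1.
Reached (1/5) = 1. Collecting the sign flips along the way, the symbol is +1.

1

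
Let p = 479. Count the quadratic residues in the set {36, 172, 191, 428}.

(36/479) = +1 → QR.
(172/479) = -1 → non-residue.
(191/479) = -1 → non-residue.
(428/479) = +1 → QR.
Total quadratic residues among the 4: 2.

2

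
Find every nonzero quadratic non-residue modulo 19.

2 3 8 10 12 13 14 15 18

Square k = 1,…,9 (k and 19−k give the same square):
1²=1, 2²=4, 3²=9, 4²=16, 5²≡6, 6²≡17, 7²≡11, 8²≡7, 9²≡5 (mod 19).
The residues are {1, 4, 5, 6, 7, 9, 11, 16, 17}; the non-residues are the remaining 9 nonzero classes.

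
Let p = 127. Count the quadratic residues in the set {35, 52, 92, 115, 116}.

3

(35/127) = +1 → QR.
(52/127) = +1 → QR.
(92/127) = -1 → non-residue.
(115/127) = +1 → QR.
(116/127) = -1 → non-residue.
Total quadratic residues among the 5: 3.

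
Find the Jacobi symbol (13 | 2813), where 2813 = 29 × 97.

-1

Reciprocity: 13 ≡ 1 and 2813 ≡ 1 (mod 4), so (13/2813) = +(2813/13).
Reduce top mod 13: now compute (5/13).
Reciprocity: 5 ≡ 1 and 13 ≡ 1 (mod 4), so (5/13) = +(13/5).
Reduce top mod 5: now compute (3/5).
Reciprocity: 3 ≡ 3 and 5 ≡ 1 (mod 4), so (3/5) = +(5/3).
Reduce top mod 3: now compute (2/3).
Pull out 2: since 3 ≡ 3 (mod 8), (2/3) = -1.
Reached (1/3) = 1. Collecting the sign flips along the way, the symbol is -1.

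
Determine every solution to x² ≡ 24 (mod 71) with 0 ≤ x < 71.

33, 38

Since 71 ≡ 3 (mod 4), a square root of 24 is 24^((71+1)/4) = 24^18 mod 71.
Repeated squaring: 24^2≡8, 24^4≡64, 24^8≡49, 24^16≡58 (mod 71).
24^18 = 24^(16+2) ≡ 38 (mod 71).
Check: 38² = 1444 ≡ 24 (mod 71). The two roots are 33 and 38.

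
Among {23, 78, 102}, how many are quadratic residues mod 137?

1

(23/137) = -1 → non-residue.
(78/137) = +1 → QR.
(102/137) = -1 → non-residue.
Total quadratic residues among the 3: 1.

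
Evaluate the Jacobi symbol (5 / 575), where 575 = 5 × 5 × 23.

0

Reciprocity: 5 ≡ 1 and 575 ≡ 3 (mod 4), so (5/575) = +(575/5).
Reduce top mod 5: now compute (0/5).
Top reduces to 0: gcd > 1, so the symbol is 0.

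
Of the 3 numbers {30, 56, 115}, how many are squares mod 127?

(30/127) = +1 → QR.
(56/127) = -1 → non-residue.
(115/127) = +1 → QR.
Total quadratic residues among the 3: 2.

2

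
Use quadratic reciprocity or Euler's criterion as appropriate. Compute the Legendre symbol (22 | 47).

Euler's criterion: (22/47) ≡ 22^23 (mod 47).
22^2 ≡ 14 (mod 47)
22^4 ≡ 8 (mod 47)
22^8 ≡ 17 (mod 47)
22^16 ≡ 7 (mod 47)
22^23 = 22^(16+4+2+1) ≡ 46 (mod 47).
Result is 46 ≡ −1, so (22/47) = −1.

-1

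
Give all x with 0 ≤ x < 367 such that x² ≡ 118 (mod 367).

Since 367 ≡ 3 (mod 4), a square root of 118 is 118^((367+1)/4) = 118^92 mod 367.
Repeated squaring: 118^2≡345, 118^4≡117, 118^8≡110, 118^16≡356, 118^32≡121, 118^64≡328 (mod 367).
118^92 = 118^(64+16+8+4) ≡ 82 (mod 367).
Check: 82² = 6724 ≡ 118 (mod 367). The two roots are 82 and 285.

82, 285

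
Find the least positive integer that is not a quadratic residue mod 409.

(2/409) = +1, so 2 is a residue.
(3/409) = +1, so 3 is a residue.
(4/409) = +1, so 4 is a residue.
(5/409) = +1, so 5 is a residue.
(6/409) = +1, so 6 is a residue.
(7/409) = −1, so 7 is the smallest positive non-residue mod 409.

7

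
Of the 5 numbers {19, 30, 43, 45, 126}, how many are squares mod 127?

2

(19/127) = +1 → QR.
(30/127) = +1 → QR.
(43/127) = -1 → non-residue.
(45/127) = -1 → non-residue.
(126/127) = -1 → non-residue.
Total quadratic residues among the 5: 2.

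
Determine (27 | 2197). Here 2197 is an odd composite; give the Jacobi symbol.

Reciprocity: 27 ≡ 3 and 2197 ≡ 1 (mod 4), so (27/2197) = +(2197/27).
Reduce top mod 27: now compute (10/27).
Pull out 2: since 27 ≡ 3 (mod 8), (2/27) = -1.
Reciprocity: 5 ≡ 1 and 27 ≡ 3 (mod 4), so (5/27) = +(27/5).
Reduce top mod 5: now compute (2/5).
Pull out 2: since 5 ≡ 5 (mod 8), (2/5) = -1.
Reached (1/5) = 1. Collecting the sign flips along the way, the symbol is +1.

1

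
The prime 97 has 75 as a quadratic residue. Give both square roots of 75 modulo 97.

97 ≡ 1 (mod 4), so we find a root by search.
Trying successive values, 47² = 2209 ≡ 75 (mod 97). The other root is 97 − 47 = 50.

47, 50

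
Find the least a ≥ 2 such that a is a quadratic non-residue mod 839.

11

(2/839) = +1, so 2 is a residue.
(3/839) = +1, so 3 is a residue.
(4/839) = +1, so 4 is a residue.
(5/839) = +1, so 5 is a residue.
(6/839) = +1, so 6 is a residue.
(7/839) = +1, so 7 is a residue.
(8/839) = +1, so 8 is a residue.
(9/839) = +1, so 9 is a residue.
(10/839) = +1, so 10 is a residue.
(11/839) = −1, so 11 is the smallest positive non-residue mod 839.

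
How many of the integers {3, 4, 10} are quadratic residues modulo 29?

1

(3/29) = -1 → non-residue.
(4/29) = +1 → QR.
(10/29) = -1 → non-residue.
Total quadratic residues among the 3: 1.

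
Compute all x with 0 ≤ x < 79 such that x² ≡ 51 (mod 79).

Since 79 ≡ 3 (mod 4), a square root of 51 is 51^((79+1)/4) = 51^20 mod 79.
Repeated squaring: 51^2≡73, 51^4≡36, 51^8≡32, 51^16≡76 (mod 79).
51^20 = 51^(16+4) ≡ 50 (mod 79).
Check: 50² = 2500 ≡ 51 (mod 79). The two roots are 29 and 50.

29, 50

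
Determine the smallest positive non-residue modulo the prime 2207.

(2/2207) = +1, so 2 is a residue.
(3/2207) = +1, so 3 is a residue.
(4/2207) = +1, so 4 is a residue.
(5/2207) = −1, so 5 is the smallest positive non-residue mod 2207.

5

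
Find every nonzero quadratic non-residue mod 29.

Square k = 1,…,14 (k and 29−k give the same square):
1²=1, 2²=4, 3²=9, 4²=16, 5²=25, 6²≡7, 7²≡20, 8²≡6, 9²≡23, 10²≡13, 11²≡5, 12²≡28, 13²≡24, 14²≡22 (mod 29).
The residues are {1, 4, 5, 6, 7, 9, 13, 16, 20, 22, 23, 24, 25, 28}; the non-residues are the remaining 14 nonzero classes.

2 3 8 10 11 12 14 15 17 18 19 21 26 27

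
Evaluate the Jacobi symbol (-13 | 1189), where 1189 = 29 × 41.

-1

First reduce: -13 ≡ 1176 (mod 1189).
Pull out 2^3: since 1189 ≡ 5 (mod 8), (2/1189) = -1, so (2/1189)^3 = -1.
Reciprocity: 147 ≡ 3 and 1189 ≡ 1 (mod 4), so (147/1189) = +(1189/147).
Reduce top mod 147: now compute (13/147).
Reciprocity: 13 ≡ 1 and 147 ≡ 3 (mod 4), so (13/147) = +(147/13).
Reduce top mod 13: now compute (4/13).
Pull out 2^2: since 13 ≡ 5 (mod 8), (2/13) = -1, so (2/13)^2 = +1.
Reached (1/13) = 1. Collecting the sign flips along the way, the symbol is -1.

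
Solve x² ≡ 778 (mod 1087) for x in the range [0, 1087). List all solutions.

521, 566

Since 1087 ≡ 3 (mod 4), a square root of 778 is 778^((1087+1)/4) = 778^272 mod 1087.
Repeated squaring: 778^2≡912, 778^4≡189, 778^8≡937, 778^16≡760, 778^32≡403, 778^64≡446, 778^128≡1082, 778^256≡25 (mod 1087).
778^272 = 778^(256+16) ≡ 521 (mod 1087).
Check: 521² = 271441 ≡ 778 (mod 1087). The two roots are 521 and 566.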